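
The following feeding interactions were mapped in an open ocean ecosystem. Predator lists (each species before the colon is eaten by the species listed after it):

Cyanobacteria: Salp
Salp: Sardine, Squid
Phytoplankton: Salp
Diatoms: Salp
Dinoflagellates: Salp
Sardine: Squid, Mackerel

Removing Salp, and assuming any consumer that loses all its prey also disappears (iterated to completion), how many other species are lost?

Remove Salp.
Round 1: Sardine (all prey gone) → extinct.
Round 2: Squid (all prey gone), Mackerel (all prey gone) → extinct.
No further losses. Total secondary extinctions: 3.

3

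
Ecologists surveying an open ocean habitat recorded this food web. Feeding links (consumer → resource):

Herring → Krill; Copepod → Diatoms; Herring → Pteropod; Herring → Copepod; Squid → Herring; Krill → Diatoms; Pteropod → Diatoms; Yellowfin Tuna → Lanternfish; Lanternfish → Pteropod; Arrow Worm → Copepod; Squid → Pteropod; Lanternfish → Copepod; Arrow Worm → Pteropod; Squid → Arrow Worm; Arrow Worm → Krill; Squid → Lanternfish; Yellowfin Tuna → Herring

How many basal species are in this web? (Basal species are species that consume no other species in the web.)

1

Basal species (no prey listed): Diatoms.
Count: 1.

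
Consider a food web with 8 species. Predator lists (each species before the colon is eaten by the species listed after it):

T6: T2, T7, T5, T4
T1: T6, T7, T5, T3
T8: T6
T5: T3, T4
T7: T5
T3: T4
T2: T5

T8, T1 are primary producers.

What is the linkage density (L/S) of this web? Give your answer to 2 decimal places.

There are L = 14 links among S = 8 species.
L/S = 14/8 = 1.7500 ≈ 1.75.

L/S = 1.75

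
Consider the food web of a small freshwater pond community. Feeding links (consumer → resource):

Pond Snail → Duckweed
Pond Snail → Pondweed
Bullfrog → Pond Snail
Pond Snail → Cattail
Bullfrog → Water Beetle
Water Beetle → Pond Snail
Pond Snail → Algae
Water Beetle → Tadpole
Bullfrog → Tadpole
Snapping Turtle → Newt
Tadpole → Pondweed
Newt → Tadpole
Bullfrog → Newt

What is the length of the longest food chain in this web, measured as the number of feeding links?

3 links

One longest chain: Pondweed → Tadpole → Newt → Bullfrog.
It has 4 species and 3 links.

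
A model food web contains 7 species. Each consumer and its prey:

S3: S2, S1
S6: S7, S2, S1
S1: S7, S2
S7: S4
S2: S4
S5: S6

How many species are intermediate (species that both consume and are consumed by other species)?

Intermediate species (has both prey and predators): S7, S2, S1, S6.
Count: 4.

4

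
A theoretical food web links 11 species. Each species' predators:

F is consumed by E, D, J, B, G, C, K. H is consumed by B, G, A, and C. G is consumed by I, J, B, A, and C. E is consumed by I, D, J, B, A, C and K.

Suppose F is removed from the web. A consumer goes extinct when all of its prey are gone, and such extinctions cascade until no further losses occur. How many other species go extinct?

Remove F.
Round 1: E (all prey gone) → extinct.
Round 2: K (all prey gone), D (all prey gone) → extinct.
No further losses. Total secondary extinctions: 3.

3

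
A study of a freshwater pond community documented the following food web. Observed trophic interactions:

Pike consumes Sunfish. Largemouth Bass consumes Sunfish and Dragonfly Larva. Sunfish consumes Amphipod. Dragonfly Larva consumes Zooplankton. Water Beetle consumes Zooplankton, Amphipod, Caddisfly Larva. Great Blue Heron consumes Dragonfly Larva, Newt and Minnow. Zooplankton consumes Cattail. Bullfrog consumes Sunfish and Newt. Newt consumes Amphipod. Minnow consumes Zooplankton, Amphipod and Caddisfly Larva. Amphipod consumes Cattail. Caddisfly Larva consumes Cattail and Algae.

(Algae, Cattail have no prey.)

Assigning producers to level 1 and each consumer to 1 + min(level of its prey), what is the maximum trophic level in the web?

Producers (level 1): Algae, Cattail.
Following each consumer down to its lowest-level prey: Cattail → Amphipod → Newt → Bullfrog (levels 1 through 4).
All prey of Bullfrog (Newt 3, Sunfish 3) are at level 3 or above, so Bullfrog is at level 1 + 3 = 4.
Every consumer has at least one prey at level 3 or below, so none exceeds level 4.

4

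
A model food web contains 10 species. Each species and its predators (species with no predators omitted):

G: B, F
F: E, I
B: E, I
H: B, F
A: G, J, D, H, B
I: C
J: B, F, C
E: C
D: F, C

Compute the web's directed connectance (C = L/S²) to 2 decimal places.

C = 0.20

The web has S = 10 species and L = 20 feeding links.
C = L / S² = 20 / 100 = 0.2000 ≈ 0.20.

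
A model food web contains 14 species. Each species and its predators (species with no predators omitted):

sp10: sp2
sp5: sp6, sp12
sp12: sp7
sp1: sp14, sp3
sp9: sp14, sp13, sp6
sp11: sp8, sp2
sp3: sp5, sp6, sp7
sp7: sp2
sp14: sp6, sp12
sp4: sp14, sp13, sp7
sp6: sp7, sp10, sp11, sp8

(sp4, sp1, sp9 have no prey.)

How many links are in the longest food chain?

One longest chain: sp1 → sp3 → sp5 → sp6 → sp11 → sp8.
It has 6 species and 5 links.

5 links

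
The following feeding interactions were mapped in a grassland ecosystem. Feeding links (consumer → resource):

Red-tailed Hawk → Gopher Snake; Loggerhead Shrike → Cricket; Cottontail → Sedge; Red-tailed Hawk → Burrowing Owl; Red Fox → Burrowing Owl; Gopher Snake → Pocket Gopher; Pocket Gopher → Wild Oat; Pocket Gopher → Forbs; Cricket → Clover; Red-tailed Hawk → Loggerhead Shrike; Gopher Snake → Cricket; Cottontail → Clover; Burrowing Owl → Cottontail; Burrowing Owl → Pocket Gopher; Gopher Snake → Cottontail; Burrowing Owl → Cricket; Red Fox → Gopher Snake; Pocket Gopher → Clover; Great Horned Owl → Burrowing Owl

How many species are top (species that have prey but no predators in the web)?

3

Top species (has prey, but nothing eats it): Red-tailed Hawk, Great Horned Owl, Red Fox.
Count: 3.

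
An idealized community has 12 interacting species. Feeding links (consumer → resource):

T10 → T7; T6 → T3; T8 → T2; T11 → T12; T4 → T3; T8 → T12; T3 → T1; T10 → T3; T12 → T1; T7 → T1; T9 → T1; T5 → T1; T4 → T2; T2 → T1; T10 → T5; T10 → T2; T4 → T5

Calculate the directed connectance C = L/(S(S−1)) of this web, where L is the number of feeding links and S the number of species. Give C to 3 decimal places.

The web has S = 12 species and L = 17 feeding links.
C = L / (S(S−1)) = 17 / 132 = 0.1288 ≈ 0.129.

C = 0.129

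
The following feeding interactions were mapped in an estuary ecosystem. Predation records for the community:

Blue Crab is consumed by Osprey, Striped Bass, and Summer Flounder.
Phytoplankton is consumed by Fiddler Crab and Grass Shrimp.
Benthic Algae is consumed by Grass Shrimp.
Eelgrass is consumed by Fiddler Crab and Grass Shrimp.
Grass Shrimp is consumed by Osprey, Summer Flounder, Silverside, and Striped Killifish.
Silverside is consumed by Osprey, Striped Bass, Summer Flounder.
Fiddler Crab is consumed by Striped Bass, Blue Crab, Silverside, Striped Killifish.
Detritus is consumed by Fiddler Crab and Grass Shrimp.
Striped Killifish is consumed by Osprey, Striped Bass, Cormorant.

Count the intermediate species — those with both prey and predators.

Intermediate species (has both prey and predators): Grass Shrimp, Fiddler Crab, Silverside, Blue Crab, Striped Killifish.
Count: 5.

5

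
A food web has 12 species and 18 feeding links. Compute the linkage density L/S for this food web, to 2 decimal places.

There are L = 18 links among S = 12 species.
L/S = 18/12 = 1.5000 ≈ 1.50.

L/S = 1.50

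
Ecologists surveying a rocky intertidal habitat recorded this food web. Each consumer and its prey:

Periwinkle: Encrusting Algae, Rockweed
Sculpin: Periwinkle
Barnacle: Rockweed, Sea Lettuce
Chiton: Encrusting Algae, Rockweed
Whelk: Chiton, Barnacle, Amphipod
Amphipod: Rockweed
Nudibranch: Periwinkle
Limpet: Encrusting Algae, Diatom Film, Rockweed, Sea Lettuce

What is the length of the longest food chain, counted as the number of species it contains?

3 species

One longest chain: Encrusting Algae → Periwinkle → Sculpin.
It has 3 species and 2 links.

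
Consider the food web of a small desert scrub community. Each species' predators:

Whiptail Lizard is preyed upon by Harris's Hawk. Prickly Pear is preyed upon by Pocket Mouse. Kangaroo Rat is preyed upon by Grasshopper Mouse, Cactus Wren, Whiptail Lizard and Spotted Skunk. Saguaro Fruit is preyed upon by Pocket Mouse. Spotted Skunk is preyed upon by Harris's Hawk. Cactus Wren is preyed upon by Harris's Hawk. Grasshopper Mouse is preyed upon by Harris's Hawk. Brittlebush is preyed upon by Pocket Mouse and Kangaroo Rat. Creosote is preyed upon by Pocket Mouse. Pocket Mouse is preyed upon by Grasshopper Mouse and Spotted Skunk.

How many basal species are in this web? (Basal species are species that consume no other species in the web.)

Basal species (no prey listed): Saguaro Fruit, Creosote, Prickly Pear, Brittlebush.
Count: 4.

4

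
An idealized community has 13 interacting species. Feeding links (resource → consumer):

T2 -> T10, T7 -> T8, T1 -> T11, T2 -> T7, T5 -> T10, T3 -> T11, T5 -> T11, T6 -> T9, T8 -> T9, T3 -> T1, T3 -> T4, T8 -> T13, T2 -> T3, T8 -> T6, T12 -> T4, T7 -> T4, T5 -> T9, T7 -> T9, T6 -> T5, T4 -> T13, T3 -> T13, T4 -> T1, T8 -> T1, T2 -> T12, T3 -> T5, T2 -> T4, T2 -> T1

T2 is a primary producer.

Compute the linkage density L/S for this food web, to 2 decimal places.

There are L = 27 links among S = 13 species.
L/S = 27/13 = 2.0769 ≈ 2.08.

L/S = 2.08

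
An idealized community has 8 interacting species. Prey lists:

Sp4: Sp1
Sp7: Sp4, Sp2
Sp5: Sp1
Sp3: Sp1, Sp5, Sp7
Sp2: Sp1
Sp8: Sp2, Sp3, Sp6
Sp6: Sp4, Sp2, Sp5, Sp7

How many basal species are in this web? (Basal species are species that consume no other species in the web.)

1

Basal species (no prey listed): Sp1.
Count: 1.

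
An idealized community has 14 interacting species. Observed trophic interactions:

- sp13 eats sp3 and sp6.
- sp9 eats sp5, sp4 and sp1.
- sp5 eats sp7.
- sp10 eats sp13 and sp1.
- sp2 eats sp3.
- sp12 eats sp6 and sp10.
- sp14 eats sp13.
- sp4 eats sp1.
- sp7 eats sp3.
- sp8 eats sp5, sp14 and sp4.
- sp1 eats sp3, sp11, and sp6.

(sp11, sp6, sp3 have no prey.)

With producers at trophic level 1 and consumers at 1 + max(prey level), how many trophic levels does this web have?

Producers (level 1): sp11, sp6, sp3.
sp6 → sp13 → sp14 → sp8 gives sp8 level 4.
No species has a prey at level 4, so no species reaches level 5.

4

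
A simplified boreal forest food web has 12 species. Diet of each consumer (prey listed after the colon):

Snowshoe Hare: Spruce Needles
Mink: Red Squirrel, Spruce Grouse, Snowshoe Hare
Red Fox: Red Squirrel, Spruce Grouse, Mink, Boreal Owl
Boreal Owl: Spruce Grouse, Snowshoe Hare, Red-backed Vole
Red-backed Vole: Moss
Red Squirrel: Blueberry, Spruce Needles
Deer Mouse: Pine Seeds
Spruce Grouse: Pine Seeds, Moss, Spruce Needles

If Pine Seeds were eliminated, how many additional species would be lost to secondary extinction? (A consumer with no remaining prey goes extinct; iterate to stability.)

1

Remove Pine Seeds.
Round 1: Deer Mouse (all prey gone) → extinct.
No further losses. Total secondary extinctions: 1.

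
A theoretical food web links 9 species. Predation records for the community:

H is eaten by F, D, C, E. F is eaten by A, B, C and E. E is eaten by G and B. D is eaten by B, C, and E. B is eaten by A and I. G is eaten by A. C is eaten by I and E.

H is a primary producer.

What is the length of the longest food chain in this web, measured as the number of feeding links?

One longest chain: H → F → C → E → B → I.
It has 6 species and 5 links.

5 links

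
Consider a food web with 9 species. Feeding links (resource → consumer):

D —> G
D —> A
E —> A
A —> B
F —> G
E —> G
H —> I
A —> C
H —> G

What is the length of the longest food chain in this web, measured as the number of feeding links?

One longest chain: D → A → C.
It has 3 species and 2 links.

2 links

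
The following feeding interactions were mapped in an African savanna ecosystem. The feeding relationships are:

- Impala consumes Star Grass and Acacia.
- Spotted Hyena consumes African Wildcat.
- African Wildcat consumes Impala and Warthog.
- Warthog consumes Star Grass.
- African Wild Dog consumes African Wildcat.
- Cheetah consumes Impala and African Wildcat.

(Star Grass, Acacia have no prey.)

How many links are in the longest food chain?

One longest chain: Star Grass → Warthog → African Wildcat → African Wild Dog.
It has 4 species and 3 links.

3 links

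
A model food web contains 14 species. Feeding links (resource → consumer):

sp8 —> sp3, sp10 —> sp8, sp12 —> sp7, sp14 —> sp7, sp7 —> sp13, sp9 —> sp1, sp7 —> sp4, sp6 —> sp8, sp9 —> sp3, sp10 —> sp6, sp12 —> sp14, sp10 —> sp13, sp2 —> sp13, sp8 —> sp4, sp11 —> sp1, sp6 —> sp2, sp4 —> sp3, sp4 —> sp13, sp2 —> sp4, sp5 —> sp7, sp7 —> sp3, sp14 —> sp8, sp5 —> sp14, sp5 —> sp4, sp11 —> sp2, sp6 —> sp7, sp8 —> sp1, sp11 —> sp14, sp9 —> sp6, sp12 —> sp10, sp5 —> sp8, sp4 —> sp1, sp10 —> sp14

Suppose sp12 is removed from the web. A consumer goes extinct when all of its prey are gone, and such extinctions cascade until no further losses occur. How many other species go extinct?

1

Remove sp12.
Round 1: sp10 (all prey gone) → extinct.
No further losses. Total secondary extinctions: 1.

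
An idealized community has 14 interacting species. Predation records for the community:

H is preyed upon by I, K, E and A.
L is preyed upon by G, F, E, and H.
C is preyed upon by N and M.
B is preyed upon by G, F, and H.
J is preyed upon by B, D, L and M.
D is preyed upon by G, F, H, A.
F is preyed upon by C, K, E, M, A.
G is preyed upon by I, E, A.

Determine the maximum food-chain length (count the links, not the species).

One longest chain: J → B → F → C → M.
It has 5 species and 4 links.

4 links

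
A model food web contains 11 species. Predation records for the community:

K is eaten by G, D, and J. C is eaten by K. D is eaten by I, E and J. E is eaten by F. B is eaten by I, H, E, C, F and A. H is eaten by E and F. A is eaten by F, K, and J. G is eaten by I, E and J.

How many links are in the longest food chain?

5 links

One longest chain: B → C → K → G → E → F.
It has 6 species and 5 links.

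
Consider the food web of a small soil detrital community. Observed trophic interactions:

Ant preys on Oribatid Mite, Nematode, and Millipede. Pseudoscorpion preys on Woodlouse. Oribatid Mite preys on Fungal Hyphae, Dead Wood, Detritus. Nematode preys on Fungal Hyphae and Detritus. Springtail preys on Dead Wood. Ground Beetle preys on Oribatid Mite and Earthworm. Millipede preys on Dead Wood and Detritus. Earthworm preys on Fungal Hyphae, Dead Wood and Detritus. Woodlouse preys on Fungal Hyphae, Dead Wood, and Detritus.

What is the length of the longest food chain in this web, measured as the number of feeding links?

2 links

One longest chain: Fungal Hyphae → Nematode → Ant.
It has 3 species and 2 links.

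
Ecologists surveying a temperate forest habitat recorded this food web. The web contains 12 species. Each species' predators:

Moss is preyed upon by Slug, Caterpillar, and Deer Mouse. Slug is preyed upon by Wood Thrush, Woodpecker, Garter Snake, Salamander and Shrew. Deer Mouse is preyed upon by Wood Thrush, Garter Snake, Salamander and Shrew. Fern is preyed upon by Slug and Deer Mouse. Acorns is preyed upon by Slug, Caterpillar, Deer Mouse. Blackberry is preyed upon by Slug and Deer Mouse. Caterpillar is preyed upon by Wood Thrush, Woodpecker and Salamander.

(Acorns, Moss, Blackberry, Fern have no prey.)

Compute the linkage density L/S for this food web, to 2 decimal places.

There are L = 22 links among S = 12 species.
L/S = 22/12 = 1.8333 ≈ 1.83.

L/S = 1.83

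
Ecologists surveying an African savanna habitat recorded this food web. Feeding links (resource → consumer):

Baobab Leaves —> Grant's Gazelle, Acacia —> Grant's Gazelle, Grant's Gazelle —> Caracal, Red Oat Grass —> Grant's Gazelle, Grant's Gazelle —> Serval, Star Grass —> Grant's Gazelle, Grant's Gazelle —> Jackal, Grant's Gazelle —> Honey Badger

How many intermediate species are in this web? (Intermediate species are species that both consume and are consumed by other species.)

1

Intermediate species (has both prey and predators): Grant's Gazelle.
Count: 1.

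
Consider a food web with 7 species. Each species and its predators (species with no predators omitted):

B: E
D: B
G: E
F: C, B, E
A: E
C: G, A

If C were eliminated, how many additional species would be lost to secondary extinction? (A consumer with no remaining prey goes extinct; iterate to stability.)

Remove C.
Round 1: G (all prey gone), A (all prey gone) → extinct.
No further losses. Total secondary extinctions: 2.

2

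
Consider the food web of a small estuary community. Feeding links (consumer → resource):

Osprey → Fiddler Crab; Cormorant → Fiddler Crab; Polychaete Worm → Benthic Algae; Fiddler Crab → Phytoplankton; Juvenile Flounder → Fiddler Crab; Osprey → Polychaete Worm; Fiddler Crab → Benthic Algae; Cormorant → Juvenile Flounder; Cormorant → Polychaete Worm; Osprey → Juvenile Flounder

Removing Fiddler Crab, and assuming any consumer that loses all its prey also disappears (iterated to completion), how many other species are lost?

1

Remove Fiddler Crab.
Round 1: Juvenile Flounder (all prey gone) → extinct.
No further losses. Total secondary extinctions: 1.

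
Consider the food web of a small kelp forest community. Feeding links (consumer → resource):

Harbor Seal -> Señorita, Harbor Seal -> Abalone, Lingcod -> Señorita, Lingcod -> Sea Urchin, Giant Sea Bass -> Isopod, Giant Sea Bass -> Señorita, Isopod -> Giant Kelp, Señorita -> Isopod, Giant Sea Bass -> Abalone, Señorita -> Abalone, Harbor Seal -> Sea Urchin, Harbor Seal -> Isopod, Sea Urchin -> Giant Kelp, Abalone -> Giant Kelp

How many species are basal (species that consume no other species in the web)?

1

Basal species (no prey listed): Giant Kelp.
Count: 1.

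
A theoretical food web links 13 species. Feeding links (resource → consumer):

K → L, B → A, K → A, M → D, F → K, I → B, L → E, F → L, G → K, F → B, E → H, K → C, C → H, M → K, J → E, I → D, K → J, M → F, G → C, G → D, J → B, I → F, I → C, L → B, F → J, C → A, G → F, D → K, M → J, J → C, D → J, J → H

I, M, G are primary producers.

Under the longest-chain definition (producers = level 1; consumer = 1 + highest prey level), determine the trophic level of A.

I is a producer → level 1.
D eats I (level 1); other prey at levels: M 1, G 1 → level 2.
K eats D (level 2); other prey at levels: M 1, G 1, F 2 → level 3.
J eats K (level 3); other prey at levels: M 1, D 2, F 2 → level 4.
B eats J (level 4); other prey at levels: I 1, F 2, L 4 → level 5.
A eats B (level 5); other prey at levels: K 3, C 5 → level 6.

Trophic level 6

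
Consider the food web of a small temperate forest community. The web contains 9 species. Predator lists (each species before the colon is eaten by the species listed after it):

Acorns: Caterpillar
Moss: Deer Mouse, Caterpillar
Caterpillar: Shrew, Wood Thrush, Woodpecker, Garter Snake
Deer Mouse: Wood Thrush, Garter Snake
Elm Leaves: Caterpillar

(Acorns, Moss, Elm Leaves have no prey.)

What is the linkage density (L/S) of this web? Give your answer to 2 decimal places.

There are L = 10 links among S = 9 species.
L/S = 10/9 = 1.1111 ≈ 1.11.

L/S = 1.11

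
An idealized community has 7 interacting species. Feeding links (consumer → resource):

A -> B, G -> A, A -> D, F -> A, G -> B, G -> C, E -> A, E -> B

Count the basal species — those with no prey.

Basal species (no prey listed): C, B, D.
Count: 3.

3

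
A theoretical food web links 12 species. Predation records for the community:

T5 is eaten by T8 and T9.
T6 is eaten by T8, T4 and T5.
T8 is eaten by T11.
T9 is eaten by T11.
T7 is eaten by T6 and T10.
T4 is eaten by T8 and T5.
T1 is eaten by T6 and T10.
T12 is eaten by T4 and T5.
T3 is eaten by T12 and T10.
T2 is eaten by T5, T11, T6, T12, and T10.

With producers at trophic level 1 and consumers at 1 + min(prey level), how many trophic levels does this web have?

3

Producers (level 1): T7, T1, T3, T2.
Following each consumer down to its lowest-level prey: T3 → T12 → T4 (levels 1 through 3).
All prey of T4 (T12 2, T6 2) are at level 2 or above, so T4 is at level 1 + 2 = 3.
Every consumer has at least one prey at level 2 or below, so none exceeds level 3.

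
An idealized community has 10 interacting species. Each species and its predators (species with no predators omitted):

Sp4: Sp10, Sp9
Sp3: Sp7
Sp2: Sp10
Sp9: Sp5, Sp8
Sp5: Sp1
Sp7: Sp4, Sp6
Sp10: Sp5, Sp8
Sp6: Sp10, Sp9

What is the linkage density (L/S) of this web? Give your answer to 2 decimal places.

There are L = 13 links among S = 10 species.
L/S = 13/10 = 1.3000 ≈ 1.30.

L/S = 1.30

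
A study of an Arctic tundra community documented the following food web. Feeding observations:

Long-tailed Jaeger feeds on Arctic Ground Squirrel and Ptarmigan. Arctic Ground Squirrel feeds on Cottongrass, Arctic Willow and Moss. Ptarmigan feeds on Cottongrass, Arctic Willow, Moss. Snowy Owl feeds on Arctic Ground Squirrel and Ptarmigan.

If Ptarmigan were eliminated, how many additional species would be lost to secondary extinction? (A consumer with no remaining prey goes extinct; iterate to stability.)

0

Remove Ptarmigan.
Every predator of it retains at least one other prey: Snowy Owl still has Arctic Ground Squirrel; Long-tailed Jaeger still has Arctic Ground Squirrel.
No consumer loses all prey, so no secondary extinctions occur.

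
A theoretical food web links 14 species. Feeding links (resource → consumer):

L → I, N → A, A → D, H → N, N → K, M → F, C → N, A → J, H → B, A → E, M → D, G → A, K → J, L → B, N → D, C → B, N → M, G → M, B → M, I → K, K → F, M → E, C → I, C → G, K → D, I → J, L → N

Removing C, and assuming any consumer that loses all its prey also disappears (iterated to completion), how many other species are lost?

Remove C.
Round 1: G (all prey gone) → extinct.
No further losses. Total secondary extinctions: 1.

1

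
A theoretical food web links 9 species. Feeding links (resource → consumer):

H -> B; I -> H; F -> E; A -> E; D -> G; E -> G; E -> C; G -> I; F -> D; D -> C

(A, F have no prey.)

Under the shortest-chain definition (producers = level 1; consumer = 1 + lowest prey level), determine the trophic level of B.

Trophic level 6

F is a producer → level 1.
D eats F → level 2.
G eats D → level 3.
I eats G → level 4.
H eats I → level 5.
B eats H → level 6.
No prey of B is below level 5, so 6 is the minimum.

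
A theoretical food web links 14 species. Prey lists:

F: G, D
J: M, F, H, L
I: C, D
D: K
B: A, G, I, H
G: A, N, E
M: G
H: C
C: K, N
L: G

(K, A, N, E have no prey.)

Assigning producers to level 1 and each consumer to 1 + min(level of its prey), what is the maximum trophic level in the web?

Producers (level 1): K, A, N, E.
Following each consumer down to its lowest-level prey: A → G → M → J (levels 1 through 4).
All prey of J (M 3, F 3, H 3, L 3) are at level 3 or above, so J is at level 1 + 3 = 4.
Every consumer has at least one prey at level 3 or below, so none exceeds level 4.

4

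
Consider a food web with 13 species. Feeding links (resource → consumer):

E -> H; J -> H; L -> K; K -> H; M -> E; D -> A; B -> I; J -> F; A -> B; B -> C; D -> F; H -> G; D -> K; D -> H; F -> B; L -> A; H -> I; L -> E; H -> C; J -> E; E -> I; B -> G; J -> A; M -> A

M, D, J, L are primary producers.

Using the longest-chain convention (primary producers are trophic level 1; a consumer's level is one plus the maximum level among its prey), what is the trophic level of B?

D is a producer → level 1.
F eats D (level 1); other prey at levels: J 1 → level 2.
B eats F (level 2); other prey at levels: A 2 → level 3.

Trophic level 3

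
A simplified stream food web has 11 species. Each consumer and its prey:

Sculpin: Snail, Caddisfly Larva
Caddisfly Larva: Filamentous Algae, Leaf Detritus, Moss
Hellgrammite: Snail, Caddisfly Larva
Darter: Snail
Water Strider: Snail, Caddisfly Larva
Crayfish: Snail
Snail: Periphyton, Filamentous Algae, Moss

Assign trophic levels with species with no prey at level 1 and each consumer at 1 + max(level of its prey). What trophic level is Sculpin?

Trophic level 3

Periphyton has no prey (basal) → level 1.
Snail eats Periphyton (level 1); other prey at levels: Filamentous Algae 1, Moss 1 → level 2.
Sculpin eats Snail (level 2); other prey at levels: Caddisfly Larva 2 → level 3.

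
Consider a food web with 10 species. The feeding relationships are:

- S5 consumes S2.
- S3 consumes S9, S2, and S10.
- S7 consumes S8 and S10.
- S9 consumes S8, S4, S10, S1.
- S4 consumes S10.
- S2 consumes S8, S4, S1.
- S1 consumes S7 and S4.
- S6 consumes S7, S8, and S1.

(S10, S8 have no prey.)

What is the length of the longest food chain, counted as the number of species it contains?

5 species

One longest chain: S10 → S4 → S1 → S2 → S5.
It has 5 species and 4 links.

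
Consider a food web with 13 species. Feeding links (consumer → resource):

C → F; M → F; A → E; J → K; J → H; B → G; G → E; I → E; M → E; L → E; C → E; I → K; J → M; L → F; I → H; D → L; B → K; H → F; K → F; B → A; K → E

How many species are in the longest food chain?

One longest chain: F → H → J.
It has 3 species and 2 links.

3 species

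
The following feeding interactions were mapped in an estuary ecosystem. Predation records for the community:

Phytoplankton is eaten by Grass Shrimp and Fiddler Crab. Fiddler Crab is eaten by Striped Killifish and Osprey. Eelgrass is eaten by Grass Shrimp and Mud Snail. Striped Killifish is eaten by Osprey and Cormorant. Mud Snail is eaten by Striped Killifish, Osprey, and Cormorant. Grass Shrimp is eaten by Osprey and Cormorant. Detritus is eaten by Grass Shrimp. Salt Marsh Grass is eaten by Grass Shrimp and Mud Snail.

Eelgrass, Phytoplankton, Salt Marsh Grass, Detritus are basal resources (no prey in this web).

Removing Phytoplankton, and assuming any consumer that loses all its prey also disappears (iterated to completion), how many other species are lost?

1

Remove Phytoplankton.
Round 1: Fiddler Crab (all prey gone) → extinct.
No further losses. Total secondary extinctions: 1.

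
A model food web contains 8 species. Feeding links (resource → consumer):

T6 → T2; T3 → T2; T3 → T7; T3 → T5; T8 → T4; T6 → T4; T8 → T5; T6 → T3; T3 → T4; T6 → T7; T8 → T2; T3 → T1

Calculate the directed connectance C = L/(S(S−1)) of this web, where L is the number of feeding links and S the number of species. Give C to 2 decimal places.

The web has S = 8 species and L = 12 feeding links.
C = L / (S(S−1)) = 12 / 56 = 0.2143 ≈ 0.21.

C = 0.21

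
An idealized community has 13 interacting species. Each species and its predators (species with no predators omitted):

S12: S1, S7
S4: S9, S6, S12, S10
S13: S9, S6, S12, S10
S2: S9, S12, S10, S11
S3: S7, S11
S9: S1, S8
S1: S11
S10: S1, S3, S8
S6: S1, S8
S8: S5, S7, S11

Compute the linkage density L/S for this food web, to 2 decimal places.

L/S = 2.08

There are L = 27 links among S = 13 species.
L/S = 27/13 = 2.0769 ≈ 2.08.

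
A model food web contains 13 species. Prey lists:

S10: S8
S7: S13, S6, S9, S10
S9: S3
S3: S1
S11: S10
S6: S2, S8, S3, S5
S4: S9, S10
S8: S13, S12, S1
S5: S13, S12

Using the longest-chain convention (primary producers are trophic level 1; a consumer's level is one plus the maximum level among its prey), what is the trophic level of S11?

Trophic level 4

S13 is a producer → level 1.
S8 eats S13 (level 1); other prey at levels: S12 1, S1 1 → level 2.
S10 eats S8 → level 3.
S11 eats S10 → level 4.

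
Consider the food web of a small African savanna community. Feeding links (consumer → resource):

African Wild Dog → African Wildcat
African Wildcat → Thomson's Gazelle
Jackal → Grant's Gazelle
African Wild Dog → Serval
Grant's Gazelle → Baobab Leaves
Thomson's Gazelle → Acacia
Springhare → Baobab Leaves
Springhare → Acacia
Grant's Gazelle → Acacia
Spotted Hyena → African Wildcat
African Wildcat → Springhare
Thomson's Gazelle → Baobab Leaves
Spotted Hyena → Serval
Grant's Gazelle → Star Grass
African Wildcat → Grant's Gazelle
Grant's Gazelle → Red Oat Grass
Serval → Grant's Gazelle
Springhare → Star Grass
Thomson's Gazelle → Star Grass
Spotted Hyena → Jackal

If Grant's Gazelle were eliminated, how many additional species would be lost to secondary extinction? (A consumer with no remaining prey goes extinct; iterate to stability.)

2

Remove Grant's Gazelle.
Round 1: Jackal (all prey gone), Serval (all prey gone) → extinct.
No further losses. Total secondary extinctions: 2.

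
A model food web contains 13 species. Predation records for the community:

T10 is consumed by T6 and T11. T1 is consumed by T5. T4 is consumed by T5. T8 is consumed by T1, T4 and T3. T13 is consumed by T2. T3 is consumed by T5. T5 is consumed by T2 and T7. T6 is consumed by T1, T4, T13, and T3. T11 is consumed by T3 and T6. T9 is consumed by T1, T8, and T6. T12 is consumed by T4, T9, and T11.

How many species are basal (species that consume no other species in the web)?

2

Basal species (no prey listed): T12, T10.
Count: 2.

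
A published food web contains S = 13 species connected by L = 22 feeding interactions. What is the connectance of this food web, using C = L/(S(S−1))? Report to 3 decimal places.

C = 0.141

The web has S = 13 species and L = 22 feeding links.
C = L / (S(S−1)) = 22 / 156 = 0.1410 ≈ 0.141.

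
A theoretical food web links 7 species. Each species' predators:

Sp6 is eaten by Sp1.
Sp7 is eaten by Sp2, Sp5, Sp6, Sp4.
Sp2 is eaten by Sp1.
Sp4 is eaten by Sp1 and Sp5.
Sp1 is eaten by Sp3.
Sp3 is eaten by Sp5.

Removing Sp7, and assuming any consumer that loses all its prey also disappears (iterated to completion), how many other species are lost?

6

Remove Sp7.
Round 1: Sp2 (all prey gone), Sp4 (all prey gone), Sp6 (all prey gone) → extinct.
Round 2: Sp1 (all prey gone) → extinct.
Round 3: Sp3 (all prey gone) → extinct.
Round 4: Sp5 (all prey gone) → extinct.
No further losses. Total secondary extinctions: 6.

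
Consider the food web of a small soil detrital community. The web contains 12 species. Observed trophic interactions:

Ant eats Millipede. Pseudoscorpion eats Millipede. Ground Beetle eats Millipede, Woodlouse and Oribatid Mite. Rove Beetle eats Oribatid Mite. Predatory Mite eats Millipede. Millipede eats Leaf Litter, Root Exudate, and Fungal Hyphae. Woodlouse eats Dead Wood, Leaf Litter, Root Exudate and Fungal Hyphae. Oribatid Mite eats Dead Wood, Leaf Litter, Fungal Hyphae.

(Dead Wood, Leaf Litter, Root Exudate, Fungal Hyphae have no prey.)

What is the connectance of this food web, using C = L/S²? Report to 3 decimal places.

C = 0.118

The web has S = 12 species and L = 17 feeding links.
C = L / S² = 17 / 144 = 0.1181 ≈ 0.118.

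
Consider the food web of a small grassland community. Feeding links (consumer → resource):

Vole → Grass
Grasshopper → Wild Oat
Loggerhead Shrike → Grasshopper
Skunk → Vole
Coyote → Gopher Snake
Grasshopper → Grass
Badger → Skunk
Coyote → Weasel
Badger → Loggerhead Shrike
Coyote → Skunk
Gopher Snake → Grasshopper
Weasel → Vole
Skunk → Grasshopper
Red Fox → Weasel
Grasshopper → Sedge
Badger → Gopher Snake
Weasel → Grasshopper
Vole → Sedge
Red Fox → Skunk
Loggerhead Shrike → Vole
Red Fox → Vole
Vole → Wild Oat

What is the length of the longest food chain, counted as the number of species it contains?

One longest chain: Grass → Grasshopper → Gopher Snake → Badger.
It has 4 species and 3 links.

4 species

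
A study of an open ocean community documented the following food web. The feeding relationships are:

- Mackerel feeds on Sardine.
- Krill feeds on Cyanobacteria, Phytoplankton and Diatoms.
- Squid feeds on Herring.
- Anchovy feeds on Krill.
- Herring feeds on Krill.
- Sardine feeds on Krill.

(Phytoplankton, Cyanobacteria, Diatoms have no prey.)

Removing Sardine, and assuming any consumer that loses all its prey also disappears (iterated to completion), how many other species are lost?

Remove Sardine.
Round 1: Mackerel (all prey gone) → extinct.
No further losses. Total secondary extinctions: 1.

1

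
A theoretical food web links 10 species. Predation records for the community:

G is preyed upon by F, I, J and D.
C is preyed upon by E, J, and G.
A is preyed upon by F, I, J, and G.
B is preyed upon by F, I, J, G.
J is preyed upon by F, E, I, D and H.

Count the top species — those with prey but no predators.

5

Top species (has prey, but nothing eats it): E, H, F, D, I.
Count: 5.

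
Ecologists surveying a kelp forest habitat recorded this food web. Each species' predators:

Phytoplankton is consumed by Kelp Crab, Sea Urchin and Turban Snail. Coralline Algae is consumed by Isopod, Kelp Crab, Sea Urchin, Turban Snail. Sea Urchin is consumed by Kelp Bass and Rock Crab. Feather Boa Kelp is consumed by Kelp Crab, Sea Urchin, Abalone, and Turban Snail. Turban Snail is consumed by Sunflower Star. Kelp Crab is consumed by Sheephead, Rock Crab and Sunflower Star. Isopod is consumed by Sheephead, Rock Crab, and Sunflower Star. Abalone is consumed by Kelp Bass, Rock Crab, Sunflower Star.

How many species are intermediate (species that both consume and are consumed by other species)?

5

Intermediate species (has both prey and predators): Sea Urchin, Turban Snail, Isopod, Kelp Crab, Abalone.
Count: 5.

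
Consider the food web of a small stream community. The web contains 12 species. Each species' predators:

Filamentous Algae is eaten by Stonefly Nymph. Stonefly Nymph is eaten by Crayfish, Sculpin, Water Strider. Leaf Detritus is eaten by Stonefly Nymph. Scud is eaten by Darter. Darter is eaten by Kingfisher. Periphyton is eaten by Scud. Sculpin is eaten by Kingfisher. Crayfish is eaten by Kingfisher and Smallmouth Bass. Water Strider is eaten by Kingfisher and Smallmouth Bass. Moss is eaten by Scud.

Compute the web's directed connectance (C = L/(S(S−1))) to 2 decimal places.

The web has S = 12 species and L = 14 feeding links.
C = L / (S(S−1)) = 14 / 132 = 0.1061 ≈ 0.11.

C = 0.11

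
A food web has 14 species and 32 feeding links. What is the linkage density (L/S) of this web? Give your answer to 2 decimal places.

L/S = 2.29

There are L = 32 links among S = 14 species.
L/S = 32/14 = 2.2857 ≈ 2.29.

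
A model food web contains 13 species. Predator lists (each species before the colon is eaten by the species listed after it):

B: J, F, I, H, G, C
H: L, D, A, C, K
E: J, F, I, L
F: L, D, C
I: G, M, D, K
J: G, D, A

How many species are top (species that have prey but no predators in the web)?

Top species (has prey, but nothing eats it): G, L, M, D, A, C, K.
Count: 7.

7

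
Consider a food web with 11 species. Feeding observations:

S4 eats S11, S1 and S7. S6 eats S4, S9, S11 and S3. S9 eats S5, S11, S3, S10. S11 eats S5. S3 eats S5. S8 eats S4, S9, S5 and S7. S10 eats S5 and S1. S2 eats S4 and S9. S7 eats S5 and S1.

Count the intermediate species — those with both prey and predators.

6

Intermediate species (has both prey and predators): S11, S7, S10, S3, S9, S4.
Count: 6.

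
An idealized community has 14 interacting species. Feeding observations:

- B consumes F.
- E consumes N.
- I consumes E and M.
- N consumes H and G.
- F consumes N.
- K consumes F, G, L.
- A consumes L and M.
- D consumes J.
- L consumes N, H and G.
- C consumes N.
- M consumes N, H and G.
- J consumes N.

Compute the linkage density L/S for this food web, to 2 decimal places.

There are L = 21 links among S = 14 species.
L/S = 21/14 = 1.5000 ≈ 1.50.

L/S = 1.50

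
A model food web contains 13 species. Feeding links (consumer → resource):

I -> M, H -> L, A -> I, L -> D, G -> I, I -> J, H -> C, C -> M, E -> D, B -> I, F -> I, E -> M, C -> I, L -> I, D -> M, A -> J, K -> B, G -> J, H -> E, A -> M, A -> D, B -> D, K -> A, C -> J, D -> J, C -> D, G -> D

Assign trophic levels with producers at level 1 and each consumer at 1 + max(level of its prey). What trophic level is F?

J is a producer → level 1.
I eats J (level 1); other prey at levels: M 1 → level 2.
F eats I → level 3.

Trophic level 3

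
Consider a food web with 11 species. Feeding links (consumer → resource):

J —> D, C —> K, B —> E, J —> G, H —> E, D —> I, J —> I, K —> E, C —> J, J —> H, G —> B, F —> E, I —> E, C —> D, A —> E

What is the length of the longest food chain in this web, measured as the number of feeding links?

4 links

One longest chain: E → I → D → J → C.
It has 5 species and 4 links.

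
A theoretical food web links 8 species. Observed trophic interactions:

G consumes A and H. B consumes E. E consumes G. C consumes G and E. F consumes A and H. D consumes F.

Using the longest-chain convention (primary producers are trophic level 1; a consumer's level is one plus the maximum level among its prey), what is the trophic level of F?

H is a producer → level 1.
F eats H (level 1); other prey at levels: A 1 → level 2.

Trophic level 2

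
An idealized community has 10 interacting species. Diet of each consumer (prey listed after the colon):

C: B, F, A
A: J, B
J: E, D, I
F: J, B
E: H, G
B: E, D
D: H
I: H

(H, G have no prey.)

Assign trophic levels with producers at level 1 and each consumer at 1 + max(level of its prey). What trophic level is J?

H is a producer → level 1.
E eats H (level 1); other prey at levels: G 1 → level 2.
J eats E (level 2); other prey at levels: D 2, I 2 → level 3.

Trophic level 3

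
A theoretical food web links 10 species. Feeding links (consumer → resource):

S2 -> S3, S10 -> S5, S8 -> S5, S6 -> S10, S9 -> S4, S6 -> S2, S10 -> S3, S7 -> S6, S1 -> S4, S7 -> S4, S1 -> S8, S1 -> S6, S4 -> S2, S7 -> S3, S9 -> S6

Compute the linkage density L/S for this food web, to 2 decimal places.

There are L = 15 links among S = 10 species.
L/S = 15/10 = 1.5000 ≈ 1.50.

L/S = 1.50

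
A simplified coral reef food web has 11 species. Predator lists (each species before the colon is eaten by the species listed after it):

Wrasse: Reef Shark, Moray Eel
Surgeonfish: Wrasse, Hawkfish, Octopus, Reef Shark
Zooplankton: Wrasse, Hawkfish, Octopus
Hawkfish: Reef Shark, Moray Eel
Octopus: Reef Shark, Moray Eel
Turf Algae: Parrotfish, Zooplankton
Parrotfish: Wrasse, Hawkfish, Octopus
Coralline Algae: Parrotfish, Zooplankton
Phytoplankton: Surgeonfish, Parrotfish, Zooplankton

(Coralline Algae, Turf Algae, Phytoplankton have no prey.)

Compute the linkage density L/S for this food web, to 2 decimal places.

L/S = 2.09

There are L = 23 links among S = 11 species.
L/S = 23/11 = 2.0909 ≈ 2.09.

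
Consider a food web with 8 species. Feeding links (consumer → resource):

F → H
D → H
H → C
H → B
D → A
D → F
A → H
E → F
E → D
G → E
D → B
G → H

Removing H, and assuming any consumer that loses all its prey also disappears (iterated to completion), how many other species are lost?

Remove H.
Round 1: A (all prey gone), F (all prey gone) → extinct.
No further losses. Total secondary extinctions: 2.

2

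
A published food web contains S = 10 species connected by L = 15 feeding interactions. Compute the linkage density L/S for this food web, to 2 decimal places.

There are L = 15 links among S = 10 species.
L/S = 15/10 = 1.5000 ≈ 1.50.

L/S = 1.50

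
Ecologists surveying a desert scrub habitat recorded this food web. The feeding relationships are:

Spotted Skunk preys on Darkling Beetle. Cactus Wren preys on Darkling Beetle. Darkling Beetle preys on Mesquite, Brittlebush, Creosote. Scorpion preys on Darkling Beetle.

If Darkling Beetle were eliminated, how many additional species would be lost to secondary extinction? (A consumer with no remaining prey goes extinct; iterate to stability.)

Remove Darkling Beetle.
Round 1: Scorpion (all prey gone), Cactus Wren (all prey gone), Spotted Skunk (all prey gone) → extinct.
No further losses. Total secondary extinctions: 3.

3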